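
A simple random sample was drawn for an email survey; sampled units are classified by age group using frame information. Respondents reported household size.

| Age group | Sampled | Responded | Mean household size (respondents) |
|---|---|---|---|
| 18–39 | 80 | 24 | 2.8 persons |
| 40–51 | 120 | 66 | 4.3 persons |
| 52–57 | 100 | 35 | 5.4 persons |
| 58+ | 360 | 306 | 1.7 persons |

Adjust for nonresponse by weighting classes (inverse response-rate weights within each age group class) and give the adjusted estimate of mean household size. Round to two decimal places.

2.87

Class response rates: 18–39 24/80 = 30%, 40–51 66/120 = 55%, 52–57 35/100 = 35%, 58+ 306/360 = 85%.
Inverse-response-rate weighting restores each class to its sampled count, so class totals weight by n_sampled:
  18–39: 80 × 2.8 = 224
  40–51: 120 × 4.3 = 516
  52–57: 100 × 5.4 = 540
  58+: 360 × 1.7 = 612
Adjusted estimate = 1892 / 660 = 2.86667 → 2.87.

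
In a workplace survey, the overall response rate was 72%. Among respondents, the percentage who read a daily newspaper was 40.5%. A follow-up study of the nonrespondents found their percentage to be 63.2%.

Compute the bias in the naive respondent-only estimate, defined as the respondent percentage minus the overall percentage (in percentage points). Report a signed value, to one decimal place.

Nonresponse fraction = 1 − 0.72 = 0.28.
Bias = (nonresponse fraction) × (respondent percentage − nonrespondent percentage)
     = 0.28 × (40.5 − 63.2) = 0.28 × -22.7 = -6.356.

-6.4 percentage points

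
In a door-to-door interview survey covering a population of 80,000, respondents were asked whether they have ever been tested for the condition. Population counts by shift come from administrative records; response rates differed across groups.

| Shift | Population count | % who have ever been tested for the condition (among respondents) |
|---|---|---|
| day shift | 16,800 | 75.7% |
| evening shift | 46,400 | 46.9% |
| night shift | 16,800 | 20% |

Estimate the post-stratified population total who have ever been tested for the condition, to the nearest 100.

37,800

Estimated count per cell = population count × respondent percentage:
  day shift: 16,800 × 75.7% = 12717.6
  evening shift: 46,400 × 46.9% = 21761.6
  night shift: 16,800 × 20% = 3360
Estimated total = 37839.2 → 37,800.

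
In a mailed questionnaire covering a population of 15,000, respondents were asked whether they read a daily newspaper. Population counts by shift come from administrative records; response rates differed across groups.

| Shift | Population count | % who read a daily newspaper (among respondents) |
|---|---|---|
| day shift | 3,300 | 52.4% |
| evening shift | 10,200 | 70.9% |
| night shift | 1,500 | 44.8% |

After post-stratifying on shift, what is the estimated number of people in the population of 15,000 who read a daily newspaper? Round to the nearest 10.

9,630

Each cell contributes its population count × the respondent rate:
  day shift: 3,300 × 52.4% = 1729.2
  evening shift: 10,200 × 70.9% = 7231.8
  night shift: 1,500 × 44.8% = 672
Estimated total = 9633 → 9,630.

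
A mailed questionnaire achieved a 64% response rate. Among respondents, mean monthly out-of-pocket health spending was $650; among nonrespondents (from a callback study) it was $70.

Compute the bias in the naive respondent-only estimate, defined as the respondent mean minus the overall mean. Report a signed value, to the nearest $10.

+$210

Nonresponse fraction = 1 − 0.64 = 0.36.
Bias = (nonresponse fraction) × (respondent mean − nonrespondent mean)
     = 0.36 × (650 − 70) = 0.36 × 580 = 208.8.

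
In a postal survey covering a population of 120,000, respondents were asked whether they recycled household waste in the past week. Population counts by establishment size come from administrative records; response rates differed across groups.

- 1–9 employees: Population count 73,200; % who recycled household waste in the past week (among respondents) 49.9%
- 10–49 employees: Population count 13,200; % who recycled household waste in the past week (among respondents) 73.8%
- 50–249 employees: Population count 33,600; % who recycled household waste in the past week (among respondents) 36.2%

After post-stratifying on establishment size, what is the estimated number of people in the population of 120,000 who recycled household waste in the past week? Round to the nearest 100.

Estimated count per cell = population count × respondent percentage:
  1–9 employees: 73,200 × 49.9% = 36526.8
  10–49 employees: 13,200 × 73.8% = 9741.6
  50–249 employees: 33,600 × 36.2% = 12163.2
Estimated total = 58431.6 → 58,400.

58,400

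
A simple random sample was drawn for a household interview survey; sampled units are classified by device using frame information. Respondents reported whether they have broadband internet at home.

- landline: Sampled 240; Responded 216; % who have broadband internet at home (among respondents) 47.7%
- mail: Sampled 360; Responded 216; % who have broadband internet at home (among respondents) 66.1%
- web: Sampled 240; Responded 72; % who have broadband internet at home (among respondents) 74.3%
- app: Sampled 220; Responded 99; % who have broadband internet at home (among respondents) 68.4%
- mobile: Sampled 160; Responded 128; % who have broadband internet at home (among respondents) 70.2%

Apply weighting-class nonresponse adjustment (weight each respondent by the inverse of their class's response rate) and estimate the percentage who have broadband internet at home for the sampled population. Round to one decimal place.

65.0%

Response rates by class: landline 216/240 = 90%, mail 216/360 = 60%, web 72/240 = 30%, app 99/220 = 45%, mobile 128/160 = 80%.
With weight = n_sampled/n_responded per class, the weighted class total is n_sampled:
  landline: 240 × 47.7 = 11,448
  mail: 360 × 66.1 = 23796
  web: 240 × 74.3 = 17,832
  app: 220 × 68.4 = 15048
  mobile: 160 × 70.2 = 11,232
Adjusted estimate = 79,356 / 1,220 = 65.0459 → 65.0%.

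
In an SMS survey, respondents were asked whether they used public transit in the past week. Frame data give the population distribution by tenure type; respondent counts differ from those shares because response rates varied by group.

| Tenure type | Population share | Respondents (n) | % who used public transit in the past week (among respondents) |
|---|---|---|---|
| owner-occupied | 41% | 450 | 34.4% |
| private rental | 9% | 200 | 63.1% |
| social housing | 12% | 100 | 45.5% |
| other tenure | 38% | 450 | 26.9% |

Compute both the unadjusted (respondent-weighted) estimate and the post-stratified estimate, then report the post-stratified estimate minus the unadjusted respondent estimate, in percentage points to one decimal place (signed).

Naive respondent-only estimate (weights = respondent counts):
  (450/1200)×34.4 + (200/1200)×63.1 + (100/1200)×45.5 + (450/1200)×26.9 = 37.2958%
Post-stratified estimate weights by population shares:
  0.41×34.4 + 0.09×63.1 + 0.12×45.5 + 0.38×26.9 = 35.465%
Difference = 35.465 − 37.2958 = -1.8308 pp.

-1.8 percentage points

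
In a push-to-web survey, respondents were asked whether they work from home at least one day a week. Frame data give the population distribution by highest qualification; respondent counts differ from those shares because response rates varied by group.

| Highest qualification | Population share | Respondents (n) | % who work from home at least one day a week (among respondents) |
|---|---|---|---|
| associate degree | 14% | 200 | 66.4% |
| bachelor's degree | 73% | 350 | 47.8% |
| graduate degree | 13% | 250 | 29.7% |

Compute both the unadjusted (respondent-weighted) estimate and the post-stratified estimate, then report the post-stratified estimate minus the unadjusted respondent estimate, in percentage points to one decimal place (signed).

Without adjustment, the pooled respondent share is:
  (200/800)×66.4 + (350/800)×47.8 + (250/800)×29.7 = 46.7938%
Reweighting by population highest qualification shares:
  0.14×66.4 + 0.73×47.8 + 0.13×29.7 = 48.051%
Difference = 48.051 − 46.7938 = 1.2572 pp.

+1.3 percentage points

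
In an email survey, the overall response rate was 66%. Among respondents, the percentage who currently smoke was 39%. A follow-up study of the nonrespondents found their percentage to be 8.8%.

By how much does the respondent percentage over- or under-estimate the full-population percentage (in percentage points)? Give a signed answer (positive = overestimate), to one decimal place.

+10.3 percentage points

Nonresponse fraction = 1 − 0.66 = 0.34.
Bias = (nonresponse fraction) × (respondent percentage − nonrespondent percentage)
     = 0.34 × (39 − 8.8) = 0.34 × 30.2 = 10.268.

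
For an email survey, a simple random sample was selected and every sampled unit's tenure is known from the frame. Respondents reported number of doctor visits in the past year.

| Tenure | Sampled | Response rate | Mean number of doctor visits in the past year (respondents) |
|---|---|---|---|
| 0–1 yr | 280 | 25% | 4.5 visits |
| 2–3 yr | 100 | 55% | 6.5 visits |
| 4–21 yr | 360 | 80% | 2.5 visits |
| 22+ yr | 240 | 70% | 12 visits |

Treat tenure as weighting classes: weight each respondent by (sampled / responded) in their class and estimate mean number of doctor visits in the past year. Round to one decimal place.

With weight = n_sampled/n_responded per class, the weighted class total is n_sampled:
  0–1 yr: 280 × 4.5 = 1260
  2–3 yr: 100 × 6.5 = 650
  4–21 yr: 360 × 2.5 = 900
  22+ yr: 240 × 12 = 2880
Adjusted estimate = 5690 / 980 = 5.80612 → 5.8.

5.8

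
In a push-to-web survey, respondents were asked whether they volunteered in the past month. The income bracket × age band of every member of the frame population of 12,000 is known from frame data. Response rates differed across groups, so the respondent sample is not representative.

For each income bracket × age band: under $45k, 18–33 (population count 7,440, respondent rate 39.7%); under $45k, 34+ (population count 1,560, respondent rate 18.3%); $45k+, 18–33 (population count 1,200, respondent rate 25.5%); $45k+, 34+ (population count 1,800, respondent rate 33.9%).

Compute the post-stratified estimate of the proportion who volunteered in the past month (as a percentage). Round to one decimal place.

34.6%

Weight each group's respondent value by its population share:
  under $45k, 18–33: (7,440/12,000) × 39.7 = 24.614
  under $45k, 34+: (1,560/12,000) × 18.3 = 2.379
  $45k+, 18–33: (1,200/12,000) × 25.5 = 2.55
  $45k+, 34+: (1,800/12,000) × 33.9 = 5.085
Post-stratified estimate = 34.628 → 34.6%.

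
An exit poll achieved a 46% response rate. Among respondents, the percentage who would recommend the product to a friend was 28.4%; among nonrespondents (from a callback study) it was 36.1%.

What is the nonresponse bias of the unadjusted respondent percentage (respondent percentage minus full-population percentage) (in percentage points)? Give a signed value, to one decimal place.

Nonresponse fraction = 1 − 0.46 = 0.54.
Bias = (nonresponse fraction) × (respondent percentage − nonrespondent percentage)
     = 0.54 × (28.4 − 36.1) = 0.54 × -7.7 = -4.158.

-4.2 percentage points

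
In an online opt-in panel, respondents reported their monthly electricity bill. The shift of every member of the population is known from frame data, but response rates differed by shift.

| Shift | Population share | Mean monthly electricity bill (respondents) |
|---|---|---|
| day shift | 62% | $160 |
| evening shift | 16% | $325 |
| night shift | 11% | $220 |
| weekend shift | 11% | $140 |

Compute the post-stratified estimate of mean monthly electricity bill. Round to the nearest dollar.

Reweight to the known shift distribution:
  day shift: 0.62 × 160 = 99.2
  evening shift: 0.16 × 325 = 52
  night shift: 0.11 × 220 = 24.2
  weekend shift: 0.11 × 140 = 15.4
Post-stratified estimate = 190.8 → $191.

$191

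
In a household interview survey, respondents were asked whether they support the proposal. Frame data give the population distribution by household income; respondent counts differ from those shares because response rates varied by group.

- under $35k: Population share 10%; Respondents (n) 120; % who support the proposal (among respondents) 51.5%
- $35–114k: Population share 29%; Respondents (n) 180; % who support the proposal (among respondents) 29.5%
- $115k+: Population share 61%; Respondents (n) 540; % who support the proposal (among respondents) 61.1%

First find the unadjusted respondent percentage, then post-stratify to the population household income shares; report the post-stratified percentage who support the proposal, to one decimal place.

Naive respondent-only estimate (weights = respondent counts):
  (120/840)×51.5 + (180/840)×29.5 + (540/840)×61.1 = 52.9571%
Post-stratifying to population shares instead:
  0.1×51.5 + 0.29×29.5 + 0.61×61.1 = 50.976%

51.0%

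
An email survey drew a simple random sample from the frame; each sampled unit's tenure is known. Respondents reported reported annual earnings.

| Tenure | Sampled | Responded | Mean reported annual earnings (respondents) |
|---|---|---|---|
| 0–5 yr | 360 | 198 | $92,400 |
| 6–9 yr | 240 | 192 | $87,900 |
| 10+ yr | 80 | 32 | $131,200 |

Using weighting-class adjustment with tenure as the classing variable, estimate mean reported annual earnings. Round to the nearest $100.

Response rates by class: 0–5 yr 198/360 = 55%, 6–9 yr 192/240 = 80%, 10+ yr 32/80 = 40%.
Each respondent's weight = sampled/responded in their class; summing within a class gives n_sampled, so:
  0–5 yr: 360 × 92,400 = 33,264,000
  6–9 yr: 240 × 87,900 = 21,096,000
  10+ yr: 80 × 131,200 = 10,496,000
Adjusted estimate = 64,856,000 / 680 = 95376.5 → $95,400.

$95,400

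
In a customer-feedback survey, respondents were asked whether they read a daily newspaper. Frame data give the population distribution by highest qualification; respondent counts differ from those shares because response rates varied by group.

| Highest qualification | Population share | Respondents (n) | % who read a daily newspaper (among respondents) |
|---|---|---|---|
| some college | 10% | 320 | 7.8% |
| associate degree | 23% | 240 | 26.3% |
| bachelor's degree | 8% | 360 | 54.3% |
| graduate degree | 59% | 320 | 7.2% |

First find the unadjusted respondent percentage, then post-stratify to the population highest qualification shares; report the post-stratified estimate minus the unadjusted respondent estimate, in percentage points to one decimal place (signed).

Without adjustment, the pooled respondent share is:
  (320/1240)×7.8 + (240/1240)×26.3 + (360/1240)×54.3 + (320/1240)×7.2 = 24.7258%
Post-stratified estimate weights by population shares:
  0.1×7.8 + 0.23×26.3 + 0.08×54.3 + 0.59×7.2 = 15.421%
Difference = 15.421 − 24.7258 = -9.3048 pp.

-9.3 percentage points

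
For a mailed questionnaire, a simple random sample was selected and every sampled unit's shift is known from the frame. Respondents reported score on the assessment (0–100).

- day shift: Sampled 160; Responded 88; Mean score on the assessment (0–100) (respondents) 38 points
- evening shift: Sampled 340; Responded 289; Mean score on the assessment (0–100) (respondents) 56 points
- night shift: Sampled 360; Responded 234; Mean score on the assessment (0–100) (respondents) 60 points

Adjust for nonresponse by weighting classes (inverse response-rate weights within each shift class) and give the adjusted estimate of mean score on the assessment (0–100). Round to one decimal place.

Response rates by class: day shift 88/160 = 55%, evening shift 289/340 = 85%, night shift 234/360 = 65%.
Weighting each respondent by the inverse class response rate inflates each class back to its sampled size, so the class weight is n_sampled:
  day shift: 160 × 38 = 6080
  evening shift: 340 × 56 = 19,040
  night shift: 360 × 60 = 21,600
Adjusted estimate = 46,720 / 860 = 54.3256 → 54.3.

54.3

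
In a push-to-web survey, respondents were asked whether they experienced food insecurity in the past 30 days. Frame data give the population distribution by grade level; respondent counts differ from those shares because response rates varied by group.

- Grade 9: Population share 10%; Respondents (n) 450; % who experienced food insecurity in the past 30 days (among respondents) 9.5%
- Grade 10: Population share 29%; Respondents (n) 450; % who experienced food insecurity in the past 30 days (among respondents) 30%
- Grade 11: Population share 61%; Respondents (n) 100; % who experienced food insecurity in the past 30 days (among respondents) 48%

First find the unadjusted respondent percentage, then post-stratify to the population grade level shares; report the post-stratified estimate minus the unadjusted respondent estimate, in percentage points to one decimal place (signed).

Naive respondent-only estimate (weights = respondent counts):
  (450/1000)×9.5 + (450/1000)×30 + (100/1000)×48 = 22.575%
Post-stratifying to population shares instead:
  0.1×9.5 + 0.29×30 + 0.61×48 = 38.93%
Difference = 38.93 − 22.575 = 16.355 pp.

+16.4 percentage points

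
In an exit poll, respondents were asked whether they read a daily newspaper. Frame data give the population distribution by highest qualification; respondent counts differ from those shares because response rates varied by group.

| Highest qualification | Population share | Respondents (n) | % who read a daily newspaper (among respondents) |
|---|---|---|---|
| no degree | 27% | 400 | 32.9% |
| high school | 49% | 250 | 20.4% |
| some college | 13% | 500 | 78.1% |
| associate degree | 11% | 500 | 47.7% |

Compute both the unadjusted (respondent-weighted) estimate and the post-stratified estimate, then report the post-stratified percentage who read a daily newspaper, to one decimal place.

34.3%

Unadjusted (pooled respondent) estimate weights by respondent counts:
  (400/1650)×32.9 + (250/1650)×20.4 + (500/1650)×78.1 + (500/1650)×47.7 = 49.1879%
Post-stratified estimate weights by population shares:
  0.27×32.9 + 0.49×20.4 + 0.13×78.1 + 0.11×47.7 = 34.279%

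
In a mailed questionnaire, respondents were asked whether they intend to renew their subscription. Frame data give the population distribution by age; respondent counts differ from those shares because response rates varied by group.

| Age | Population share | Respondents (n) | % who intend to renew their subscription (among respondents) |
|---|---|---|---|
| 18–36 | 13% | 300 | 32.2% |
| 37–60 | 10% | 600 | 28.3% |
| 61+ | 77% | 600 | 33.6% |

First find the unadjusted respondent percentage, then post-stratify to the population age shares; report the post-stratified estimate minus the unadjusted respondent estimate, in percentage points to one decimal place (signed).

+1.7 percentage points

Unadjusted (pooled respondent) estimate weights by respondent counts:
  (300/1500)×32.2 + (600/1500)×28.3 + (600/1500)×33.6 = 31.2%
Post-stratifying to population shares instead:
  0.13×32.2 + 0.1×28.3 + 0.77×33.6 = 32.888%
Difference = 32.888 − 31.2 = 1.688 pp.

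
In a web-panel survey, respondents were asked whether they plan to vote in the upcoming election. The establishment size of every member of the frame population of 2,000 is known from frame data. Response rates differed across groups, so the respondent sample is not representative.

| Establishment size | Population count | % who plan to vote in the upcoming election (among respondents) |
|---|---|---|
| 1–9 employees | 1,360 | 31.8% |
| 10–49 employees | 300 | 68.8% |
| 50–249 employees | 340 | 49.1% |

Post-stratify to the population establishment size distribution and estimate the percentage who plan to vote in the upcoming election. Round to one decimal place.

Weight each group's respondent value by its population share:
  1–9 employees: (1,360/2,000) × 31.8 = 21.624
  10–49 employees: (300/2,000) × 68.8 = 10.32
  50–249 employees: (340/2,000) × 49.1 = 8.347
Post-stratified estimate = 40.291 → 40.3%.

40.3%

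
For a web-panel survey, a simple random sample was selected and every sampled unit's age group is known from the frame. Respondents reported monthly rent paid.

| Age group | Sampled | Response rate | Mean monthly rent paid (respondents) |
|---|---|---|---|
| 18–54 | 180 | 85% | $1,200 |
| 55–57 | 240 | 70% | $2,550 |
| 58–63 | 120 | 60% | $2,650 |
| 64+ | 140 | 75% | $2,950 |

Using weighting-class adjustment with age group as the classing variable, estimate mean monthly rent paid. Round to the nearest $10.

$2,290

Weighting each respondent by the inverse class response rate inflates each class back to its sampled size, so the class weight is n_sampled:
  18–54: 180 × 1200 = 216,000
  55–57: 240 × 2550 = 612,000
  58–63: 120 × 2650 = 318,000
  64+: 140 × 2950 = 413,000
Adjusted estimate = 1,559,000 / 680 = 2292.65 → $2,290.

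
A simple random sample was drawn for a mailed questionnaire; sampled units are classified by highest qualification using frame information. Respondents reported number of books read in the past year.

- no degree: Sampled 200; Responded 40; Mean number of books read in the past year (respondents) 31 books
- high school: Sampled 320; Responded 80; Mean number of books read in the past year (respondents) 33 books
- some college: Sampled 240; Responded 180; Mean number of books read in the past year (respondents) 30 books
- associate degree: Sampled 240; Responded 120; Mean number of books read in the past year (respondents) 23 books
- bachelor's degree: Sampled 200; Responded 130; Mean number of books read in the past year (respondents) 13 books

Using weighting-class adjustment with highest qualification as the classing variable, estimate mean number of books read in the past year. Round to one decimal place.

Response rates by class: no degree 40/200 = 20%, high school 80/320 = 25%, some college 180/240 = 75%, associate degree 120/240 = 50%, bachelor's degree 130/200 = 65%.
Inverse-response-rate weighting restores each class to its sampled count, so class totals weight by n_sampled:
  no degree: 200 × 31 = 6200
  high school: 320 × 33 = 10,560
  some college: 240 × 30 = 7200
  associate degree: 240 × 23 = 5520
  bachelor's degree: 200 × 13 = 2600
Adjusted estimate = 32,080 / 1,200 = 26.7333 → 26.7.

26.7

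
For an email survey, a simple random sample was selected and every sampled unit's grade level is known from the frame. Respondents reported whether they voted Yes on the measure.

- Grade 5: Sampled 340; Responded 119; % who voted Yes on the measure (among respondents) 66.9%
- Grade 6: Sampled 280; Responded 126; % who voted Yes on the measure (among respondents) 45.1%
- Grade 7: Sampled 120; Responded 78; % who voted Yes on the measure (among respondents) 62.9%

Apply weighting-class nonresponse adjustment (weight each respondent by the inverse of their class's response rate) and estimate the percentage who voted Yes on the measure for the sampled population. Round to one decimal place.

58.0%

Response rates by class: Grade 5 119/340 = 35%, Grade 6 126/280 = 45%, Grade 7 78/120 = 65%.
Weighting each respondent by the inverse class response rate inflates each class back to its sampled size, so the class weight is n_sampled:
  Grade 5: 340 × 66.9 = 22746
  Grade 6: 280 × 45.1 = 12,628
  Grade 7: 120 × 62.9 = 7548
Adjusted estimate = 42,922 / 740 = 58.0027 → 58.0%.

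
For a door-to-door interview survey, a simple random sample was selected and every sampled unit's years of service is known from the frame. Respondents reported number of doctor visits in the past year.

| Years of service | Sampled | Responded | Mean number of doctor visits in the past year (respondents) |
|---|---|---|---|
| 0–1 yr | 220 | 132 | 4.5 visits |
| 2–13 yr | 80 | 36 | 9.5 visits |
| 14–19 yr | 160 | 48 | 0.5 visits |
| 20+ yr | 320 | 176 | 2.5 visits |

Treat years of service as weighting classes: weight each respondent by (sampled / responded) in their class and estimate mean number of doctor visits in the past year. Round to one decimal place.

3.4

Response rates by class: 0–1 yr 132/220 = 60%, 2–13 yr 36/80 = 45%, 14–19 yr 48/160 = 30%, 20+ yr 176/320 = 55%.
With weight = n_sampled/n_responded per class, the weighted class total is n_sampled:
  0–1 yr: 220 × 4.5 = 990
  2–13 yr: 80 × 9.5 = 760
  14–19 yr: 160 × 0.5 = 80
  20+ yr: 320 × 2.5 = 800
Adjusted estimate = 2630 / 780 = 3.3718 → 3.4.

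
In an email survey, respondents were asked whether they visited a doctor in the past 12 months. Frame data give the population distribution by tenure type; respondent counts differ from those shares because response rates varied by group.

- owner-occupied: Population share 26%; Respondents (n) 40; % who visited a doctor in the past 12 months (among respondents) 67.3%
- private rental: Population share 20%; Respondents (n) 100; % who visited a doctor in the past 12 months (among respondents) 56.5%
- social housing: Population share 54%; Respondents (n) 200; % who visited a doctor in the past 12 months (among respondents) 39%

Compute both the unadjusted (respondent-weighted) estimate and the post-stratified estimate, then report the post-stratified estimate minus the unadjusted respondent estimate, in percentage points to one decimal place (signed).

+2.4 percentage points

Unadjusted (pooled respondent) estimate weights by respondent counts:
  (40/340)×67.3 + (100/340)×56.5 + (200/340)×39 = 47.4765%
Post-stratified estimate weights by population shares:
  0.26×67.3 + 0.2×56.5 + 0.54×39 = 49.858%
Difference = 49.858 − 47.4765 = 2.3815 pp.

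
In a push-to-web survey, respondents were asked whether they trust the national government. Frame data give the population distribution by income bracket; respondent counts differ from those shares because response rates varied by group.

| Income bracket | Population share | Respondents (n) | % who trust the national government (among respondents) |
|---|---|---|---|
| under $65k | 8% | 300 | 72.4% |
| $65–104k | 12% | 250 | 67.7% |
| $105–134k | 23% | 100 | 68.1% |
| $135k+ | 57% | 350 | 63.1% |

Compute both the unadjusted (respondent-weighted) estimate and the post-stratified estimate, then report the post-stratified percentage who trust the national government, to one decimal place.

65.5%

Unadjusted (pooled respondent) estimate weights by respondent counts:
  (300/1000)×72.4 + (250/1000)×67.7 + (100/1000)×68.1 + (350/1000)×63.1 = 67.54%
Post-stratifying to population shares instead:
  0.08×72.4 + 0.12×67.7 + 0.23×68.1 + 0.57×63.1 = 65.546%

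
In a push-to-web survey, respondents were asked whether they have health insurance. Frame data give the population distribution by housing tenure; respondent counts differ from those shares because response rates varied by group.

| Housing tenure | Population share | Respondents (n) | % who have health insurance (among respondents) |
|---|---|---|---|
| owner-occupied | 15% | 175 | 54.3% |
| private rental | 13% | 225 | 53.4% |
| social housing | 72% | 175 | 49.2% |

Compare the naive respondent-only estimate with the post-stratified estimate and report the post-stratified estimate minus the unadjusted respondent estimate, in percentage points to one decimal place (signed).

-1.9 percentage points

Without adjustment, the pooled respondent share is:
  (175/575)×54.3 + (225/575)×53.4 + (175/575)×49.2 = 52.3957%
Post-stratified estimate weights by population shares:
  0.15×54.3 + 0.13×53.4 + 0.72×49.2 = 50.511%
Difference = 50.511 − 52.3957 = -1.8847 pp.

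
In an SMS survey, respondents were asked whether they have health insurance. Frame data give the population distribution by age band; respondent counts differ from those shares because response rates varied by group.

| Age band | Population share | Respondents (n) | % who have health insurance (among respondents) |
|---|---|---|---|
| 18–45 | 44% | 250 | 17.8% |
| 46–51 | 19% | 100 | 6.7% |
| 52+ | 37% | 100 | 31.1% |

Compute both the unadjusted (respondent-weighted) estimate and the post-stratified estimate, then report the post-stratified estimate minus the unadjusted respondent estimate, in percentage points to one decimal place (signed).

Unadjusted (pooled respondent) estimate weights by respondent counts:
  (250/450)×17.8 + (100/450)×6.7 + (100/450)×31.1 = 18.2889%
Post-stratified estimate weights by population shares:
  0.44×17.8 + 0.19×6.7 + 0.37×31.1 = 20.612%
Difference = 20.612 − 18.2889 = 2.3231 pp.

+2.3 percentage points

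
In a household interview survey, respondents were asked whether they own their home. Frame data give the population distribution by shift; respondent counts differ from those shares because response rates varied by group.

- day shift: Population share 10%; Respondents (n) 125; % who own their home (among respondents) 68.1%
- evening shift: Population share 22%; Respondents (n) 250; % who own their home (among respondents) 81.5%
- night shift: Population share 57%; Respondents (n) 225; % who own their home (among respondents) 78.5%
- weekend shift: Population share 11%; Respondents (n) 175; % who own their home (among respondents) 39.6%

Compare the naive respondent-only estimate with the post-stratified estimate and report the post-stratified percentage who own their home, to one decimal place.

73.8%

Without adjustment, the pooled respondent share is:
  (125/775)×68.1 + (250/775)×81.5 + (225/775)×78.5 + (175/775)×39.6 = 69.0065%
Post-stratifying to population shares instead:
  0.1×68.1 + 0.22×81.5 + 0.57×78.5 + 0.11×39.6 = 73.841%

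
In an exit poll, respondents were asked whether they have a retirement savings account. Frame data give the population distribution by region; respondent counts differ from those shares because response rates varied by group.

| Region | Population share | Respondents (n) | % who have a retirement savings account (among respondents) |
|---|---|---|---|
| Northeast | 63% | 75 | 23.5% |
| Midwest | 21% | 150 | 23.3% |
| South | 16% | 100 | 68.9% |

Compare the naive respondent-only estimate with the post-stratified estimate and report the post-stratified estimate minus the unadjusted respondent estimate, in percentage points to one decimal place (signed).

-6.7 percentage points

Naive respondent-only estimate (weights = respondent counts):
  (75/325)×23.5 + (150/325)×23.3 + (100/325)×68.9 = 37.3769%
Post-stratifying to population shares instead:
  0.63×23.5 + 0.21×23.3 + 0.16×68.9 = 30.722%
Difference = 30.722 − 37.3769 = -6.6549 pp.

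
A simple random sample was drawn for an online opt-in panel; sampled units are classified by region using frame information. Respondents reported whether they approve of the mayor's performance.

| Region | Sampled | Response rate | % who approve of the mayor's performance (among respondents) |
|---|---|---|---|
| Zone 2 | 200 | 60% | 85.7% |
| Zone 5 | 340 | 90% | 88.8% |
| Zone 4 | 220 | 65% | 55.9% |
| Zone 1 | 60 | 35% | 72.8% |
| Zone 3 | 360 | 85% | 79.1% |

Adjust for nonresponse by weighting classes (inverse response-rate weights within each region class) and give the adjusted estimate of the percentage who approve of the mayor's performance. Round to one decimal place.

78.4%

With weight = n_sampled/n_responded per class, the weighted class total is n_sampled:
  Zone 2: 200 × 85.7 = 17,140
  Zone 5: 340 × 88.8 = 30,192
  Zone 4: 220 × 55.9 = 12,298
  Zone 1: 60 × 72.8 = 4368
  Zone 3: 360 × 79.1 = 28476
Adjusted estimate = 92,474 / 1,180 = 78.3678 → 78.4%.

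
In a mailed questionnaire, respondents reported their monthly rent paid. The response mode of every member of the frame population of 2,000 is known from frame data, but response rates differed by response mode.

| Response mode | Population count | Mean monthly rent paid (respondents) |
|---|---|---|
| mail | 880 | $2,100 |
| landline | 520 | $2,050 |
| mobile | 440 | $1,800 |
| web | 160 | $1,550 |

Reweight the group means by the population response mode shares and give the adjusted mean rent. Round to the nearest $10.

$1,980

Post-stratification weights by population share, not respondent share:
  mail: (880/2,000) × 2100 = 924
  landline: (520/2,000) × 2050 = 533
  mobile: (440/2,000) × 1800 = 396
  web: (160/2,000) × 1550 = 124
Post-stratified estimate = 1977 → $1,980.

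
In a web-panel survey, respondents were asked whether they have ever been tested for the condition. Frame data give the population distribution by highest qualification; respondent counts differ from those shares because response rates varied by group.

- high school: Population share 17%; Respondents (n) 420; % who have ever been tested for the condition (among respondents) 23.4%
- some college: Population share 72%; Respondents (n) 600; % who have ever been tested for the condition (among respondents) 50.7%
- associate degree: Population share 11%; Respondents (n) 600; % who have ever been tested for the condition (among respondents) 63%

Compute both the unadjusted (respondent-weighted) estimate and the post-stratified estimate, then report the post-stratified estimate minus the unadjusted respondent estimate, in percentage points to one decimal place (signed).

Unadjusted (pooled respondent) estimate weights by respondent counts:
  (420/1620)×23.4 + (600/1620)×50.7 + (600/1620)×63 = 48.1778%
Post-stratified estimate weights by population shares:
  0.17×23.4 + 0.72×50.7 + 0.11×63 = 47.412%
Difference = 47.412 − 48.1778 = -0.7658 pp.

-0.8 percentage points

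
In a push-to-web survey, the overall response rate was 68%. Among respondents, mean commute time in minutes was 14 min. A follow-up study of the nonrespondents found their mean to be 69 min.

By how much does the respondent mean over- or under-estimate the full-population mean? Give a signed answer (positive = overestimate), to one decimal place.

Nonresponse fraction = 1 − 0.68 = 0.32.
Bias = (nonresponse fraction) × (respondent mean − nonrespondent mean)
     = 0.32 × (14 − 69) = 0.32 × -55 = -17.6.

-17.6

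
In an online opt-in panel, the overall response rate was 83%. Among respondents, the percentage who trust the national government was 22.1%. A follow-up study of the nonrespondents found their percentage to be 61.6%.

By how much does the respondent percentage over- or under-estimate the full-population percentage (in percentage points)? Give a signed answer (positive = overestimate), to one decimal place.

Nonresponse fraction = 1 − 0.83 = 0.17.
Bias = (nonresponse fraction) × (respondent percentage − nonrespondent percentage)
     = 0.17 × (22.1 − 61.6) = 0.17 × -39.5 = -6.715.

-6.7 percentage points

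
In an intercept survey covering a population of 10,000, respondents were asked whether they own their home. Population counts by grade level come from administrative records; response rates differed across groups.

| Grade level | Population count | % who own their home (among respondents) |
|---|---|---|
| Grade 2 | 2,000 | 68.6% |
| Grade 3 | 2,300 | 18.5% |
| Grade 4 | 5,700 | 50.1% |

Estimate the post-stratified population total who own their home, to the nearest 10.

Each cell contributes its population count × the respondent rate:
  Grade 2: 2,000 × 68.6% = 1372
  Grade 3: 2,300 × 18.5% = 425.5
  Grade 4: 5,700 × 50.1% = 2855.7
Estimated total = 4653.2 → 4,650.

4,650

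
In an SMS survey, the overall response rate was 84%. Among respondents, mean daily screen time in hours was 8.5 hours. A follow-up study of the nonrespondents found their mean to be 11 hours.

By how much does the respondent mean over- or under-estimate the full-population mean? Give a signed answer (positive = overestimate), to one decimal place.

Nonresponse fraction = 1 − 0.84 = 0.16.
Bias = (nonresponse fraction) × (respondent mean − nonrespondent mean)
     = 0.16 × (8.5 − 11) = 0.16 × -2.5 = -0.4.

-0.4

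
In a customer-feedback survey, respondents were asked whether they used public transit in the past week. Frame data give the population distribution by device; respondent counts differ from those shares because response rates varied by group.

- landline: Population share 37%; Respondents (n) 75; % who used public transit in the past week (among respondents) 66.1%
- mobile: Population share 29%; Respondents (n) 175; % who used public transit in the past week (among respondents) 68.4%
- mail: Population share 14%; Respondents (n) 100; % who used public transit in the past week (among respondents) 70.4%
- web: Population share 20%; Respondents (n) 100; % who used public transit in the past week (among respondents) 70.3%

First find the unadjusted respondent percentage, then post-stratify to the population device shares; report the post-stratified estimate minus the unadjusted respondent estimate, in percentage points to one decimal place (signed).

-0.7 percentage points

Unadjusted (pooled respondent) estimate weights by respondent counts:
  (75/450)×66.1 + (175/450)×68.4 + (100/450)×70.4 + (100/450)×70.3 = 68.8833%
Post-stratifying to population shares instead:
  0.37×66.1 + 0.29×68.4 + 0.14×70.4 + 0.2×70.3 = 68.209%
Difference = 68.209 − 68.8833 = -0.6743 pp.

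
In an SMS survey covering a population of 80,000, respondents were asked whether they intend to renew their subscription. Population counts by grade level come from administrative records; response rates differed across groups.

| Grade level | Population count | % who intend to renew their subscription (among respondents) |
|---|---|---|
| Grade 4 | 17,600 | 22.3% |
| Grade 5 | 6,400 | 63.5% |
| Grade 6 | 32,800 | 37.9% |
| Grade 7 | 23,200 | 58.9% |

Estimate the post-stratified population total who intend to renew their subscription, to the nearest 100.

34,100

Each cell contributes its population count × the respondent rate:
  Grade 4: 17,600 × 22.3% = 3924.8
  Grade 5: 6,400 × 63.5% = 4064
  Grade 6: 32,800 × 37.9% = 12431.2
  Grade 7: 23,200 × 58.9% = 13664.8
Estimated total = 34084.8 → 34,100.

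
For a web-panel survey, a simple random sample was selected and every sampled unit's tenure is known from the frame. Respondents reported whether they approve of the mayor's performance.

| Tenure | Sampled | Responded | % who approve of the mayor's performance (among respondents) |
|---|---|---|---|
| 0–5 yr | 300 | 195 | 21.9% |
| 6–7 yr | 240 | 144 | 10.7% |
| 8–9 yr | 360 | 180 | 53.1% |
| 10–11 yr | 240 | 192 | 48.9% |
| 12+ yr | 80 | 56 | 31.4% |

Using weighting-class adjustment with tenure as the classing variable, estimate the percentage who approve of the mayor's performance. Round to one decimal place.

Response rates by class: 0–5 yr 195/300 = 65%, 6–7 yr 144/240 = 60%, 8–9 yr 180/360 = 50%, 10–11 yr 192/240 = 80%, 12+ yr 56/80 = 70%.
Each respondent's weight = sampled/responded in their class; summing within a class gives n_sampled, so:
  0–5 yr: 300 × 21.9 = 6570
  6–7 yr: 240 × 10.7 = 2568
  8–9 yr: 360 × 53.1 = 19,116
  10–11 yr: 240 × 48.9 = 11,736
  12+ yr: 80 × 31.4 = 2512
Adjusted estimate = 42,502 / 1,220 = 34.8377 → 34.8%.

34.8%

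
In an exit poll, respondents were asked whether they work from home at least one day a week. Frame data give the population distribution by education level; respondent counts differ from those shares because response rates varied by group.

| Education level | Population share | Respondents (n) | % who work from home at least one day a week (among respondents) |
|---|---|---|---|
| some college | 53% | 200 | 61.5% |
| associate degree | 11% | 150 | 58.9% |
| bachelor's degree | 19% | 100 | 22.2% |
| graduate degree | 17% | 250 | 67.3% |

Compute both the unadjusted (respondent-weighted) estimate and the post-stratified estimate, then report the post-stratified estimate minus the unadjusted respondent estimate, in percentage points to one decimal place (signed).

Naive respondent-only estimate (weights = respondent counts):
  (200/700)×61.5 + (150/700)×58.9 + (100/700)×22.2 + (250/700)×67.3 = 57.4%
Post-stratified estimate weights by population shares:
  0.53×61.5 + 0.11×58.9 + 0.19×22.2 + 0.17×67.3 = 54.733%
Difference = 54.733 − 57.4 = -2.667 pp.

-2.7 percentage points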